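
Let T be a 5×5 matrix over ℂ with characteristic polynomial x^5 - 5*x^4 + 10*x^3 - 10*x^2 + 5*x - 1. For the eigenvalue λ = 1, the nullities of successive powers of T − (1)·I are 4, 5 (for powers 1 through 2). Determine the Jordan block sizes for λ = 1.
Block sizes for λ = 1: [2, 1, 1, 1]

From the dimensions of kernels of powers, the number of Jordan blocks of size at least j is d_j − d_{j−1} where d_j = dim ker(N^j) (with d_0 = 0). Computing the differences gives [4, 1].
The number of blocks of size exactly k is (#blocks of size ≥ k) − (#blocks of size ≥ k + 1), so the partition is: 3 block(s) of size 1, 1 block(s) of size 2.
In nonincreasing order the block sizes are [2, 1, 1, 1].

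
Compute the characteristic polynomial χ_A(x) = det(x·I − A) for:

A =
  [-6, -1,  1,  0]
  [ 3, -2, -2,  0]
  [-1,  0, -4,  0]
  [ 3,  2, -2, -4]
x^4 + 16*x^3 + 96*x^2 + 256*x + 256

Expanding det(x·I − A) (e.g. by cofactor expansion or by noting that A is similar to its Jordan form J, which has the same characteristic polynomial as A) gives
  χ_A(x) = x^4 + 16*x^3 + 96*x^2 + 256*x + 256
which factors as (x + 4)^4. The eigenvalues (with algebraic multiplicities) are λ = -4 with multiplicity 4.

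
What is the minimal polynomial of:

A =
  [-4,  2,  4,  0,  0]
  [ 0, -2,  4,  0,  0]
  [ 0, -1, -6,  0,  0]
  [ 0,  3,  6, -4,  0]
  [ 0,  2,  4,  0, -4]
x^2 + 8*x + 16

The characteristic polynomial is χ_A(x) = (x + 4)^5, so the eigenvalues are known. The minimal polynomial is
  m_A(x) = Π_λ (x − λ)^{k_λ}
where k_λ is the size of the *largest* Jordan block for λ (equivalently, the smallest k with (A − λI)^k v = 0 for every generalised eigenvector v of λ).

  λ = -4: largest Jordan block has size 2, contributing (x + 4)^2

So m_A(x) = (x + 4)^2 = x^2 + 8*x + 16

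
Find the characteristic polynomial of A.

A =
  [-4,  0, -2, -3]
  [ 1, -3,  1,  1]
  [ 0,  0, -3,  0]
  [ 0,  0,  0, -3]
x^4 + 13*x^3 + 63*x^2 + 135*x + 108

Expanding det(x·I − A) (e.g. by cofactor expansion or by noting that A is similar to its Jordan form J, which has the same characteristic polynomial as A) gives
  χ_A(x) = x^4 + 13*x^3 + 63*x^2 + 135*x + 108
which factors as (x + 3)^3*(x + 4). The eigenvalues (with algebraic multiplicities) are λ = -4 with multiplicity 1, λ = -3 with multiplicity 3.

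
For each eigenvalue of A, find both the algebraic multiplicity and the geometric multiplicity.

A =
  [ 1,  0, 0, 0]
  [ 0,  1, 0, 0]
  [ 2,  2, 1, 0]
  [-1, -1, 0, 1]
λ = 1: alg = 4, geom = 3

Step 1 — factor the characteristic polynomial to read off the algebraic multiplicities:
  χ_A(x) = (x - 1)^4

Step 2 — compute geometric multiplicities via the rank-nullity identity g(λ) = n − rank(A − λI):
  rank(A − (1)·I) = 1, so dim ker(A − (1)·I) = n − 1 = 3

Summary:
  λ = 1: algebraic multiplicity = 4, geometric multiplicity = 3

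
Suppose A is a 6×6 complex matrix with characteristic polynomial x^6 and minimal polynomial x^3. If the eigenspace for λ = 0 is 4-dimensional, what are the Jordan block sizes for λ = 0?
Block sizes for λ = 0: [3, 1, 1, 1]

Step 1 — from the characteristic polynomial, algebraic multiplicity of λ = 0 is 6. From dim ker(A − (0)·I) = 4, there are exactly 4 Jordan blocks for λ = 0.
Step 2 — from the minimal polynomial, the factor (x − 0)^3 tells us the largest block for λ = 0 has size 3.
Step 3 — with total size 6, 4 blocks, and largest block 3, the block sizes (in nonincreasing order) are [3, 1, 1, 1].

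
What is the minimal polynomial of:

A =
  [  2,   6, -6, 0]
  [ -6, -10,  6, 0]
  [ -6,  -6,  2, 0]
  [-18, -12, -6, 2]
x^2 + 2*x - 8

The characteristic polynomial is χ_A(x) = (x - 2)^2*(x + 4)^2, so the eigenvalues are known. The minimal polynomial is
  m_A(x) = Π_λ (x − λ)^{k_λ}
where k_λ is the size of the *largest* Jordan block for λ (equivalently, the smallest k with (A − λI)^k v = 0 for every generalised eigenvector v of λ).

  λ = -4: largest Jordan block has size 1, contributing (x + 4)
  λ = 2: largest Jordan block has size 1, contributing (x − 2)

So m_A(x) = (x - 2)*(x + 4) = x^2 + 2*x - 8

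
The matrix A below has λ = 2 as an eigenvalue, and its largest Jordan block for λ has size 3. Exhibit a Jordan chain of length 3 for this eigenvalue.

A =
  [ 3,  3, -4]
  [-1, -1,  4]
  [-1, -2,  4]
A Jordan chain for λ = 2 of length 3:
v_1 = (2, -2, -1)ᵀ
v_2 = (1, -1, -1)ᵀ
v_3 = (1, 0, 0)ᵀ

Let N = A − (2)·I. We want v_3 with N^3 v_3 = 0 but N^2 v_3 ≠ 0; then v_{j-1} := N · v_j for j = 3, …, 2.

Pick v_3 = (1, 0, 0)ᵀ.
Then v_2 = N · v_3 = (1, -1, -1)ᵀ.
Then v_1 = N · v_2 = (2, -2, -1)ᵀ.

Sanity check: (A − (2)·I) v_1 = (0, 0, 0)ᵀ = 0. ✓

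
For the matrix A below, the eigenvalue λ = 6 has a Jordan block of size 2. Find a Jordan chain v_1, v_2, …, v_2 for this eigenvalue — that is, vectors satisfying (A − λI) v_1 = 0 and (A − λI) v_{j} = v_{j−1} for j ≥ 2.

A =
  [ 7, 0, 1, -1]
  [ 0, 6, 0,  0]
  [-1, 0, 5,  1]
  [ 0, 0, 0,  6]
A Jordan chain for λ = 6 of length 2:
v_1 = (1, 0, -1, 0)ᵀ
v_2 = (1, 0, 0, 0)ᵀ

Let N = A − (6)·I. We want v_2 with N^2 v_2 = 0 but N^1 v_2 ≠ 0; then v_{j-1} := N · v_j for j = 2, …, 2.

Pick v_2 = (1, 0, 0, 0)ᵀ.
Then v_1 = N · v_2 = (1, 0, -1, 0)ᵀ.

Sanity check: (A − (6)·I) v_1 = (0, 0, 0, 0)ᵀ = 0. ✓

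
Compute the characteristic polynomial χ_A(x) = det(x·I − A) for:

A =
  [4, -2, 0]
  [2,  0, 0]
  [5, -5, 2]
x^3 - 6*x^2 + 12*x - 8

Expanding det(x·I − A) (e.g. by cofactor expansion or by noting that A is similar to its Jordan form J, which has the same characteristic polynomial as A) gives
  χ_A(x) = x^3 - 6*x^2 + 12*x - 8
which factors as (x - 2)^3. The eigenvalues (with algebraic multiplicities) are λ = 2 with multiplicity 3.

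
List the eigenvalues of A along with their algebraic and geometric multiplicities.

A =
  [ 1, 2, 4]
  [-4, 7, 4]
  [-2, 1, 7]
λ = 5: alg = 3, geom = 2

Step 1 — factor the characteristic polynomial to read off the algebraic multiplicities:
  χ_A(x) = (x - 5)^3

Step 2 — compute geometric multiplicities via the rank-nullity identity g(λ) = n − rank(A − λI):
  rank(A − (5)·I) = 1, so dim ker(A − (5)·I) = n − 1 = 2

Summary:
  λ = 5: algebraic multiplicity = 3, geometric multiplicity = 2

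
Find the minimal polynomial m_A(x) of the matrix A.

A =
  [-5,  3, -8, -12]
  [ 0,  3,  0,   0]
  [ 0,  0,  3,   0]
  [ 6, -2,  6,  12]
x^3 - 10*x^2 + 33*x - 36

The characteristic polynomial is χ_A(x) = (x - 4)*(x - 3)^3, so the eigenvalues are known. The minimal polynomial is
  m_A(x) = Π_λ (x − λ)^{k_λ}
where k_λ is the size of the *largest* Jordan block for λ (equivalently, the smallest k with (A − λI)^k v = 0 for every generalised eigenvector v of λ).

  λ = 3: largest Jordan block has size 2, contributing (x − 3)^2
  λ = 4: largest Jordan block has size 1, contributing (x − 4)

So m_A(x) = (x - 4)*(x - 3)^2 = x^3 - 10*x^2 + 33*x - 36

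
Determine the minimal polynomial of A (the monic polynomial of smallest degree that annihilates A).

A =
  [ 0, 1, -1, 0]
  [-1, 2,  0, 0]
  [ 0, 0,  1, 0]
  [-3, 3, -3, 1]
x^3 - 3*x^2 + 3*x - 1

The characteristic polynomial is χ_A(x) = (x - 1)^4, so the eigenvalues are known. The minimal polynomial is
  m_A(x) = Π_λ (x − λ)^{k_λ}
where k_λ is the size of the *largest* Jordan block for λ (equivalently, the smallest k with (A − λI)^k v = 0 for every generalised eigenvector v of λ).

  λ = 1: largest Jordan block has size 3, contributing (x − 1)^3

So m_A(x) = (x - 1)^3 = x^3 - 3*x^2 + 3*x - 1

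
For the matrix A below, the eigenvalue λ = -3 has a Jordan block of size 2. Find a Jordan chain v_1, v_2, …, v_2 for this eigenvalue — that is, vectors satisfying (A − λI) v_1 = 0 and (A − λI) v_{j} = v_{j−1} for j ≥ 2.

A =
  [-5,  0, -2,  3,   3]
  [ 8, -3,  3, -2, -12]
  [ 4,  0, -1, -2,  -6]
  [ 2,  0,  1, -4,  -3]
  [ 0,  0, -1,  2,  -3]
A Jordan chain for λ = -3 of length 2:
v_1 = (-2, 3, 2, 1, -1)ᵀ
v_2 = (0, 0, 1, 0, 0)ᵀ

Let N = A − (-3)·I. We want v_2 with N^2 v_2 = 0 but N^1 v_2 ≠ 0; then v_{j-1} := N · v_j for j = 2, …, 2.

Pick v_2 = (0, 0, 1, 0, 0)ᵀ.
Then v_1 = N · v_2 = (-2, 3, 2, 1, -1)ᵀ.

Sanity check: (A − (-3)·I) v_1 = (0, 0, 0, 0, 0)ᵀ = 0. ✓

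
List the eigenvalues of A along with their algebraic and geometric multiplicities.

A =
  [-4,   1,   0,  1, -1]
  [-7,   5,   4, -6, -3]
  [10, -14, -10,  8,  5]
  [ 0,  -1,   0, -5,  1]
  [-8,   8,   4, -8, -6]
λ = -4: alg = 5, geom = 2

Step 1 — factor the characteristic polynomial to read off the algebraic multiplicities:
  χ_A(x) = (x + 4)^5

Step 2 — compute geometric multiplicities via the rank-nullity identity g(λ) = n − rank(A − λI):
  rank(A − (-4)·I) = 3, so dim ker(A − (-4)·I) = n − 3 = 2

Summary:
  λ = -4: algebraic multiplicity = 5, geometric multiplicity = 2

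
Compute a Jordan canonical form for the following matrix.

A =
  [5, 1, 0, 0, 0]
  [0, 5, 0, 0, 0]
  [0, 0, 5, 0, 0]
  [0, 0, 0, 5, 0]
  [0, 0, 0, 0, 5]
J_2(5) ⊕ J_1(5) ⊕ J_1(5) ⊕ J_1(5)

The characteristic polynomial is
  det(x·I − A) = x^5 - 25*x^4 + 250*x^3 - 1250*x^2 + 3125*x - 3125 = (x - 5)^5

Eigenvalues and multiplicities (the geometric multiplicity of λ is n − rank(A − λI), which equals the number of Jordan blocks for λ):
  λ = 5: algebraic multiplicity = 5, geometric multiplicity = 4

Determining the block sizes for each eigenvalue:
  λ = 5: 4 blocks summing to 5 forces exactly one block of size 2 and the rest size 1 → block sizes [2, 1, 1, 1]

Assembling the blocks gives a Jordan form
J =
  [5, 1, 0, 0, 0]
  [0, 5, 0, 0, 0]
  [0, 0, 5, 0, 0]
  [0, 0, 0, 5, 0]
  [0, 0, 0, 0, 5]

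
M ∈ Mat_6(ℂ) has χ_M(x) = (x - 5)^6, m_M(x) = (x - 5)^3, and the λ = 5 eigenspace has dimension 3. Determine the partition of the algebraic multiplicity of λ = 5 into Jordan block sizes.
Block sizes for λ = 5: [3, 2, 1]

Step 1 — from the characteristic polynomial, algebraic multiplicity of λ = 5 is 6. From dim ker(M − (5)·I) = 3, there are exactly 3 Jordan blocks for λ = 5.
Step 2 — from the minimal polynomial, the factor (x − 5)^3 tells us the largest block for λ = 5 has size 3.
Step 3 — with total size 6, 3 blocks, and largest block 3, the block sizes (in nonincreasing order) are [3, 2, 1].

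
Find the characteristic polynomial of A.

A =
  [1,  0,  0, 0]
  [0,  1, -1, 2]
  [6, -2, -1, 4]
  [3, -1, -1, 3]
x^4 - 4*x^3 + 6*x^2 - 4*x + 1

Expanding det(x·I − A) (e.g. by cofactor expansion or by noting that A is similar to its Jordan form J, which has the same characteristic polynomial as A) gives
  χ_A(x) = x^4 - 4*x^3 + 6*x^2 - 4*x + 1
which factors as (x - 1)^4. The eigenvalues (with algebraic multiplicities) are λ = 1 with multiplicity 4.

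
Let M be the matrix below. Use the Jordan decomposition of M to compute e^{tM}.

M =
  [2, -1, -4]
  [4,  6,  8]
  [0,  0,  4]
e^{tM} =
  [-2*t*exp(4*t) + exp(4*t), -t*exp(4*t), -4*t*exp(4*t)]
  [4*t*exp(4*t), 2*t*exp(4*t) + exp(4*t), 8*t*exp(4*t)]
  [0, 0, exp(4*t)]

Strategy: write M = P · J · P⁻¹ where J is a Jordan canonical form, so e^{tM} = P · e^{tJ} · P⁻¹, and e^{tJ} can be computed block-by-block.

M has Jordan form
J =
  [4, 1, 0]
  [0, 4, 0]
  [0, 0, 4]
(up to reordering of blocks).

Per-block formulas:
  For a 1×1 block at λ = 4: exp(t · [4]) = [e^(4t)].
  For a 2×2 Jordan block J_2(4): exp(t · J_2(4)) = e^(4t)·(I + t·N), where N is the 2×2 nilpotent shift.

After assembling e^{tJ} and conjugating by P, we get:

e^{tM} =
  [-2*t*exp(4*t) + exp(4*t), -t*exp(4*t), -4*t*exp(4*t)]
  [4*t*exp(4*t), 2*t*exp(4*t) + exp(4*t), 8*t*exp(4*t)]
  [0, 0, exp(4*t)]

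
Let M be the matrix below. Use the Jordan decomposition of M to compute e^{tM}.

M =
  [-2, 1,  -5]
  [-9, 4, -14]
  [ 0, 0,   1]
e^{tM} =
  [-3*t*exp(t) + exp(t), t*exp(t), t^2*exp(t)/2 - 5*t*exp(t)]
  [-9*t*exp(t), 3*t*exp(t) + exp(t), 3*t^2*exp(t)/2 - 14*t*exp(t)]
  [0, 0, exp(t)]

Strategy: write M = P · J · P⁻¹ where J is a Jordan canonical form, so e^{tM} = P · e^{tJ} · P⁻¹, and e^{tJ} can be computed block-by-block.

M has Jordan form
J =
  [1, 1, 0]
  [0, 1, 1]
  [0, 0, 1]
(up to reordering of blocks).

Per-block formulas:
  For a 3×3 Jordan block J_3(1): exp(t · J_3(1)) = e^(1t)·(I + t·N + (t^2/2)·N^2), where N is the 3×3 nilpotent shift.

After assembling e^{tJ} and conjugating by P, we get:

e^{tM} =
  [-3*t*exp(t) + exp(t), t*exp(t), t^2*exp(t)/2 - 5*t*exp(t)]
  [-9*t*exp(t), 3*t*exp(t) + exp(t), 3*t^2*exp(t)/2 - 14*t*exp(t)]
  [0, 0, exp(t)]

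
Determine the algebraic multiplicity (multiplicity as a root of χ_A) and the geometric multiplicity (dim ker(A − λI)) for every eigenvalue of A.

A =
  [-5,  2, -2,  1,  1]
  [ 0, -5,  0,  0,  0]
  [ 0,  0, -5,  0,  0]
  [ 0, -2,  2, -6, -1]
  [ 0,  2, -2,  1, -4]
λ = -5: alg = 5, geom = 4

Step 1 — factor the characteristic polynomial to read off the algebraic multiplicities:
  χ_A(x) = (x + 5)^5

Step 2 — compute geometric multiplicities via the rank-nullity identity g(λ) = n − rank(A − λI):
  rank(A − (-5)·I) = 1, so dim ker(A − (-5)·I) = n − 1 = 4

Summary:
  λ = -5: algebraic multiplicity = 5, geometric multiplicity = 4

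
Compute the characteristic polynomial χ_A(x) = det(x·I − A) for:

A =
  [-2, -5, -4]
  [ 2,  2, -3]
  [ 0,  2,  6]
x^3 - 6*x^2 + 12*x - 8

Expanding det(x·I − A) (e.g. by cofactor expansion or by noting that A is similar to its Jordan form J, which has the same characteristic polynomial as A) gives
  χ_A(x) = x^3 - 6*x^2 + 12*x - 8
which factors as (x - 2)^3. The eigenvalues (with algebraic multiplicities) are λ = 2 with multiplicity 3.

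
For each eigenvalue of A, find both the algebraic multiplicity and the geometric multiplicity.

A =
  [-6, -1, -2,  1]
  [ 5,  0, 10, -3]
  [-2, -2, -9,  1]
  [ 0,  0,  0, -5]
λ = -5: alg = 4, geom = 2

Step 1 — factor the characteristic polynomial to read off the algebraic multiplicities:
  χ_A(x) = (x + 5)^4

Step 2 — compute geometric multiplicities via the rank-nullity identity g(λ) = n − rank(A − λI):
  rank(A − (-5)·I) = 2, so dim ker(A − (-5)·I) = n − 2 = 2

Summary:
  λ = -5: algebraic multiplicity = 4, geometric multiplicity = 2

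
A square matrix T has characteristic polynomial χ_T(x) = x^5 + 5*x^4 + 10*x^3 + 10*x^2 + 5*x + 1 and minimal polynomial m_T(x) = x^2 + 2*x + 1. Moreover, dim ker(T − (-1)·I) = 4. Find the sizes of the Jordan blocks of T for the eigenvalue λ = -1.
Block sizes for λ = -1: [2, 1, 1, 1]

Step 1 — from the characteristic polynomial, algebraic multiplicity of λ = -1 is 5. From dim ker(T − (-1)·I) = 4, there are exactly 4 Jordan blocks for λ = -1.
Step 2 — from the minimal polynomial, the factor (x + 1)^2 tells us the largest block for λ = -1 has size 2.
Step 3 — with total size 5, 4 blocks, and largest block 2, the block sizes (in nonincreasing order) are [2, 1, 1, 1].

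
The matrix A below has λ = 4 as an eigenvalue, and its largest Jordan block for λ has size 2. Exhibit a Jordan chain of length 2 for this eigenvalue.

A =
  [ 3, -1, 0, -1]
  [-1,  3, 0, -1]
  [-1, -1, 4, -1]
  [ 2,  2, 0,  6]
A Jordan chain for λ = 4 of length 2:
v_1 = (-1, -1, -1, 2)ᵀ
v_2 = (1, 0, 0, 0)ᵀ

Let N = A − (4)·I. We want v_2 with N^2 v_2 = 0 but N^1 v_2 ≠ 0; then v_{j-1} := N · v_j for j = 2, …, 2.

Pick v_2 = (1, 0, 0, 0)ᵀ.
Then v_1 = N · v_2 = (-1, -1, -1, 2)ᵀ.

Sanity check: (A − (4)·I) v_1 = (0, 0, 0, 0)ᵀ = 0. ✓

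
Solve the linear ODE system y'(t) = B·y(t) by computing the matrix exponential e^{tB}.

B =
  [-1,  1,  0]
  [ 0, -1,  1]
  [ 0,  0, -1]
e^{tB} =
  [exp(-t), t*exp(-t), t^2*exp(-t)/2]
  [0, exp(-t), t*exp(-t)]
  [0, 0, exp(-t)]

Strategy: write B = P · J · P⁻¹ where J is a Jordan canonical form, so e^{tB} = P · e^{tJ} · P⁻¹, and e^{tJ} can be computed block-by-block.

B has Jordan form
J =
  [-1,  1,  0]
  [ 0, -1,  1]
  [ 0,  0, -1]
(up to reordering of blocks).

Per-block formulas:
  For a 3×3 Jordan block J_3(-1): exp(t · J_3(-1)) = e^(-1t)·(I + t·N + (t^2/2)·N^2), where N is the 3×3 nilpotent shift.

After assembling e^{tJ} and conjugating by P, we get:

e^{tB} =
  [exp(-t), t*exp(-t), t^2*exp(-t)/2]
  [0, exp(-t), t*exp(-t)]
  [0, 0, exp(-t)]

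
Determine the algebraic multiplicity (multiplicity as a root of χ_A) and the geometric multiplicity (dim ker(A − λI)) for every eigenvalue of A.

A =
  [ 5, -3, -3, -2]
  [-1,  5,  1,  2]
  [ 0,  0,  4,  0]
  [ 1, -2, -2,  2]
λ = 4: alg = 4, geom = 2

Step 1 — factor the characteristic polynomial to read off the algebraic multiplicities:
  χ_A(x) = (x - 4)^4

Step 2 — compute geometric multiplicities via the rank-nullity identity g(λ) = n − rank(A − λI):
  rank(A − (4)·I) = 2, so dim ker(A − (4)·I) = n − 2 = 2

Summary:
  λ = 4: algebraic multiplicity = 4, geometric multiplicity = 2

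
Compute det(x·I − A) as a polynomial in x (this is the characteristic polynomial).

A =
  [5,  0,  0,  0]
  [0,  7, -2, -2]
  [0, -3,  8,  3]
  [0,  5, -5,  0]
x^4 - 20*x^3 + 150*x^2 - 500*x + 625

Expanding det(x·I − A) (e.g. by cofactor expansion or by noting that A is similar to its Jordan form J, which has the same characteristic polynomial as A) gives
  χ_A(x) = x^4 - 20*x^3 + 150*x^2 - 500*x + 625
which factors as (x - 5)^4. The eigenvalues (with algebraic multiplicities) are λ = 5 with multiplicity 4.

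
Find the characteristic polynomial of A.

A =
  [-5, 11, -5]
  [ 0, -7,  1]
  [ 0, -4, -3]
x^3 + 15*x^2 + 75*x + 125

Expanding det(x·I − A) (e.g. by cofactor expansion or by noting that A is similar to its Jordan form J, which has the same characteristic polynomial as A) gives
  χ_A(x) = x^3 + 15*x^2 + 75*x + 125
which factors as (x + 5)^3. The eigenvalues (with algebraic multiplicities) are λ = -5 with multiplicity 3.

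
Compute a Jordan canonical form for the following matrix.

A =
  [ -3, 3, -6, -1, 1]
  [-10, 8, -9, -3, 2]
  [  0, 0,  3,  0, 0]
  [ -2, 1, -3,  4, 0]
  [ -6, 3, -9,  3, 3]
J_3(3) ⊕ J_1(3) ⊕ J_1(3)

The characteristic polynomial is
  det(x·I − A) = x^5 - 15*x^4 + 90*x^3 - 270*x^2 + 405*x - 243 = (x - 3)^5

Eigenvalues and multiplicities (the geometric multiplicity of λ is n − rank(A − λI), which equals the number of Jordan blocks for λ):
  λ = 3: algebraic multiplicity = 5, geometric multiplicity = 3

Determining the block sizes for each eigenvalue:
  λ = 3: with am = 5 and gm = 3, the partition is not yet determined (e.g. several partitions of 5 into 3 parts exist). Let N = A − (3)·I. Computing rank(N^1) = 2, rank(N^2) = 1, rank(N^3) = 0; the number of blocks of size ≥ j is rank(N^{j−1}) − rank(N^j), giving [3, 1, 1]. So we have 1 block(s) of size 3, 2 block(s) of size 1 → block sizes [3, 1, 1]

Assembling the blocks gives a Jordan form
J =
  [3, 1, 0, 0, 0]
  [0, 3, 1, 0, 0]
  [0, 0, 3, 0, 0]
  [0, 0, 0, 3, 0]
  [0, 0, 0, 0, 3]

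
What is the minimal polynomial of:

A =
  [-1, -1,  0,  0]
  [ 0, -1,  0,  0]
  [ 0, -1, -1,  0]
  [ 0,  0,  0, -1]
x^2 + 2*x + 1

The characteristic polynomial is χ_A(x) = (x + 1)^4, so the eigenvalues are known. The minimal polynomial is
  m_A(x) = Π_λ (x − λ)^{k_λ}
where k_λ is the size of the *largest* Jordan block for λ (equivalently, the smallest k with (A − λI)^k v = 0 for every generalised eigenvector v of λ).

  λ = -1: largest Jordan block has size 2, contributing (x + 1)^2

So m_A(x) = (x + 1)^2 = x^2 + 2*x + 1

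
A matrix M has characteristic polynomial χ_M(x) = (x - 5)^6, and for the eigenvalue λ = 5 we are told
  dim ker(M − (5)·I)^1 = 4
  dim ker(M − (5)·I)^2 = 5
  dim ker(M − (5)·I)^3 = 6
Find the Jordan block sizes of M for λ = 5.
Block sizes for λ = 5: [3, 1, 1, 1]

From the dimensions of kernels of powers, the number of Jordan blocks of size at least j is d_j − d_{j−1} where d_j = dim ker(N^j) (with d_0 = 0). Computing the differences gives [4, 1, 1].
The number of blocks of size exactly k is (#blocks of size ≥ k) − (#blocks of size ≥ k + 1), so the partition is: 3 block(s) of size 1, 1 block(s) of size 3.
In nonincreasing order the block sizes are [3, 1, 1, 1].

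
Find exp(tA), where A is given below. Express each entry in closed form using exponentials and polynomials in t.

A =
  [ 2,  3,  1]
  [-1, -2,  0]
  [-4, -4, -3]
e^{tA} =
  [t^2*exp(-t) + 3*t*exp(-t) + exp(-t), t^2*exp(-t) + 3*t*exp(-t), t^2*exp(-t)/2 + t*exp(-t)]
  [-t^2*exp(-t) - t*exp(-t), -t^2*exp(-t) - t*exp(-t) + exp(-t), -t^2*exp(-t)/2]
  [-4*t*exp(-t), -4*t*exp(-t), -2*t*exp(-t) + exp(-t)]

Strategy: write A = P · J · P⁻¹ where J is a Jordan canonical form, so e^{tA} = P · e^{tJ} · P⁻¹, and e^{tJ} can be computed block-by-block.

A has Jordan form
J =
  [-1,  1,  0]
  [ 0, -1,  1]
  [ 0,  0, -1]
(up to reordering of blocks).

Per-block formulas:
  For a 3×3 Jordan block J_3(-1): exp(t · J_3(-1)) = e^(-1t)·(I + t·N + (t^2/2)·N^2), where N is the 3×3 nilpotent shift.

After assembling e^{tJ} and conjugating by P, we get:

e^{tA} =
  [t^2*exp(-t) + 3*t*exp(-t) + exp(-t), t^2*exp(-t) + 3*t*exp(-t), t^2*exp(-t)/2 + t*exp(-t)]
  [-t^2*exp(-t) - t*exp(-t), -t^2*exp(-t) - t*exp(-t) + exp(-t), -t^2*exp(-t)/2]
  [-4*t*exp(-t), -4*t*exp(-t), -2*t*exp(-t) + exp(-t)]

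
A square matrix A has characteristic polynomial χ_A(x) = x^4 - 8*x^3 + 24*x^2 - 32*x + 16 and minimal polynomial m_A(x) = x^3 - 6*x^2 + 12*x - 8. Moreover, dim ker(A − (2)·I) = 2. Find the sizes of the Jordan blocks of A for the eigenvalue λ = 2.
Block sizes for λ = 2: [3, 1]

Step 1 — from the characteristic polynomial, algebraic multiplicity of λ = 2 is 4. From dim ker(A − (2)·I) = 2, there are exactly 2 Jordan blocks for λ = 2.
Step 2 — from the minimal polynomial, the factor (x − 2)^3 tells us the largest block for λ = 2 has size 3.
Step 3 — with total size 4, 2 blocks, and largest block 3, the block sizes (in nonincreasing order) are [3, 1].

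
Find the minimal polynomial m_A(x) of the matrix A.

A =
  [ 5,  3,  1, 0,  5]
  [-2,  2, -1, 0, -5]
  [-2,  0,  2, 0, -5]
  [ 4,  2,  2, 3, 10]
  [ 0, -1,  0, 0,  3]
x^3 - 9*x^2 + 27*x - 27

The characteristic polynomial is χ_A(x) = (x - 3)^5, so the eigenvalues are known. The minimal polynomial is
  m_A(x) = Π_λ (x − λ)^{k_λ}
where k_λ is the size of the *largest* Jordan block for λ (equivalently, the smallest k with (A − λI)^k v = 0 for every generalised eigenvector v of λ).

  λ = 3: largest Jordan block has size 3, contributing (x − 3)^3

So m_A(x) = (x - 3)^3 = x^3 - 9*x^2 + 27*x - 27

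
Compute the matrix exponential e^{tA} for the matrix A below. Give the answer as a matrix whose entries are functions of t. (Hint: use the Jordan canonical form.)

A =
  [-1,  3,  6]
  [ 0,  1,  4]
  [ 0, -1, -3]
e^{tA} =
  [exp(-t), 3*t*exp(-t), 6*t*exp(-t)]
  [0, 2*t*exp(-t) + exp(-t), 4*t*exp(-t)]
  [0, -t*exp(-t), -2*t*exp(-t) + exp(-t)]

Strategy: write A = P · J · P⁻¹ where J is a Jordan canonical form, so e^{tA} = P · e^{tJ} · P⁻¹, and e^{tJ} can be computed block-by-block.

A has Jordan form
J =
  [-1,  1,  0]
  [ 0, -1,  0]
  [ 0,  0, -1]
(up to reordering of blocks).

Per-block formulas:
  For a 2×2 Jordan block J_2(-1): exp(t · J_2(-1)) = e^(-1t)·(I + t·N), where N is the 2×2 nilpotent shift.
  For a 1×1 block at λ = -1: exp(t · [-1]) = [e^(-1t)].

After assembling e^{tJ} and conjugating by P, we get:

e^{tA} =
  [exp(-t), 3*t*exp(-t), 6*t*exp(-t)]
  [0, 2*t*exp(-t) + exp(-t), 4*t*exp(-t)]
  [0, -t*exp(-t), -2*t*exp(-t) + exp(-t)]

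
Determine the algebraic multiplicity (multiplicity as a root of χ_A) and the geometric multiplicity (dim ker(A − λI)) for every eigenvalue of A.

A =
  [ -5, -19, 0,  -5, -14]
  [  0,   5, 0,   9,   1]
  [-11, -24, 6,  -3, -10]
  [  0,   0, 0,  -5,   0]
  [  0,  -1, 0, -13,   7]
λ = -5: alg = 2, geom = 2; λ = 6: alg = 3, geom = 1

Step 1 — factor the characteristic polynomial to read off the algebraic multiplicities:
  χ_A(x) = (x - 6)^3*(x + 5)^2

Step 2 — compute geometric multiplicities via the rank-nullity identity g(λ) = n − rank(A − λI):
  rank(A − (-5)·I) = 3, so dim ker(A − (-5)·I) = n − 3 = 2
  rank(A − (6)·I) = 4, so dim ker(A − (6)·I) = n − 4 = 1

Summary:
  λ = -5: algebraic multiplicity = 2, geometric multiplicity = 2
  λ = 6: algebraic multiplicity = 3, geometric multiplicity = 1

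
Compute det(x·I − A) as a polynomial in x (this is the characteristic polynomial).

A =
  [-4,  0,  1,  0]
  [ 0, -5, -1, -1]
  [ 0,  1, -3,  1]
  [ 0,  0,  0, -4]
x^4 + 16*x^3 + 96*x^2 + 256*x + 256

Expanding det(x·I − A) (e.g. by cofactor expansion or by noting that A is similar to its Jordan form J, which has the same characteristic polynomial as A) gives
  χ_A(x) = x^4 + 16*x^3 + 96*x^2 + 256*x + 256
which factors as (x + 4)^4. The eigenvalues (with algebraic multiplicities) are λ = -4 with multiplicity 4.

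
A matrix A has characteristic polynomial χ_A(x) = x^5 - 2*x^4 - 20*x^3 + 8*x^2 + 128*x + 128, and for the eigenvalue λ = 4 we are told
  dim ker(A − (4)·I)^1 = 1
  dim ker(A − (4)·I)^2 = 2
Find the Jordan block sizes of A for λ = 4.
Block sizes for λ = 4: [2]

From the dimensions of kernels of powers, the number of Jordan blocks of size at least j is d_j − d_{j−1} where d_j = dim ker(N^j) (with d_0 = 0). Computing the differences gives [1, 1].
The number of blocks of size exactly k is (#blocks of size ≥ k) − (#blocks of size ≥ k + 1), so the partition is: 1 block(s) of size 2.
In nonincreasing order the block sizes are [2].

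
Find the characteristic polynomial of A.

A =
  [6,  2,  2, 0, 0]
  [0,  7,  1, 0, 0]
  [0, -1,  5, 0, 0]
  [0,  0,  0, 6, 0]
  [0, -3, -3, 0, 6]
x^5 - 30*x^4 + 360*x^3 - 2160*x^2 + 6480*x - 7776

Expanding det(x·I − A) (e.g. by cofactor expansion or by noting that A is similar to its Jordan form J, which has the same characteristic polynomial as A) gives
  χ_A(x) = x^5 - 30*x^4 + 360*x^3 - 2160*x^2 + 6480*x - 7776
which factors as (x - 6)^5. The eigenvalues (with algebraic multiplicities) are λ = 6 with multiplicity 5.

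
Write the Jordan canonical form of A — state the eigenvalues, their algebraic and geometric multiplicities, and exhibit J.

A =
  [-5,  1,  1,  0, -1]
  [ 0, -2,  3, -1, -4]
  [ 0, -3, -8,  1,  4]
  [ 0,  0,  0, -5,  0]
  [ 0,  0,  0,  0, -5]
J_2(-5) ⊕ J_2(-5) ⊕ J_1(-5)

The characteristic polynomial is
  det(x·I − A) = x^5 + 25*x^4 + 250*x^3 + 1250*x^2 + 3125*x + 3125 = (x + 5)^5

Eigenvalues and multiplicities (the geometric multiplicity of λ is n − rank(A − λI), which equals the number of Jordan blocks for λ):
  λ = -5: algebraic multiplicity = 5, geometric multiplicity = 3

Determining the block sizes for each eigenvalue:
  λ = -5: with am = 5 and gm = 3, the partition is not yet determined (e.g. several partitions of 5 into 3 parts exist). Let N = A − (-5)·I. Computing rank(N^1) = 2, rank(N^2) = 0; the number of blocks of size ≥ j is rank(N^{j−1}) − rank(N^j), giving [3, 2]. So we have 2 block(s) of size 2, 1 block(s) of size 1 → block sizes [2, 2, 1]

Assembling the blocks gives a Jordan form
J =
  [-5,  1,  0,  0,  0]
  [ 0, -5,  0,  0,  0]
  [ 0,  0, -5,  1,  0]
  [ 0,  0,  0, -5,  0]
  [ 0,  0,  0,  0, -5]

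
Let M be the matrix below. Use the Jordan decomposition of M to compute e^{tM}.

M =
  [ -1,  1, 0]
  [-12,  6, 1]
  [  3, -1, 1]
e^{tM} =
  [-3*t^2*exp(2*t)/2 - 3*t*exp(2*t) + exp(2*t), t^2*exp(2*t)/2 + t*exp(2*t), t^2*exp(2*t)/2]
  [-9*t^2*exp(2*t)/2 - 12*t*exp(2*t), 3*t^2*exp(2*t)/2 + 4*t*exp(2*t) + exp(2*t), 3*t^2*exp(2*t)/2 + t*exp(2*t)]
  [3*t*exp(2*t), -t*exp(2*t), -t*exp(2*t) + exp(2*t)]

Strategy: write M = P · J · P⁻¹ where J is a Jordan canonical form, so e^{tM} = P · e^{tJ} · P⁻¹, and e^{tJ} can be computed block-by-block.

M has Jordan form
J =
  [2, 1, 0]
  [0, 2, 1]
  [0, 0, 2]
(up to reordering of blocks).

Per-block formulas:
  For a 3×3 Jordan block J_3(2): exp(t · J_3(2)) = e^(2t)·(I + t·N + (t^2/2)·N^2), where N is the 3×3 nilpotent shift.

After assembling e^{tJ} and conjugating by P, we get:

e^{tM} =
  [-3*t^2*exp(2*t)/2 - 3*t*exp(2*t) + exp(2*t), t^2*exp(2*t)/2 + t*exp(2*t), t^2*exp(2*t)/2]
  [-9*t^2*exp(2*t)/2 - 12*t*exp(2*t), 3*t^2*exp(2*t)/2 + 4*t*exp(2*t) + exp(2*t), 3*t^2*exp(2*t)/2 + t*exp(2*t)]
  [3*t*exp(2*t), -t*exp(2*t), -t*exp(2*t) + exp(2*t)]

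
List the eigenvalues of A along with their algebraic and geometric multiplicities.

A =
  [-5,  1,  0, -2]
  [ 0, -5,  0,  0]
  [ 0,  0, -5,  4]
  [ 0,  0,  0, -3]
λ = -5: alg = 3, geom = 2; λ = -3: alg = 1, geom = 1

Step 1 — factor the characteristic polynomial to read off the algebraic multiplicities:
  χ_A(x) = (x + 3)*(x + 5)^3

Step 2 — compute geometric multiplicities via the rank-nullity identity g(λ) = n − rank(A − λI):
  rank(A − (-5)·I) = 2, so dim ker(A − (-5)·I) = n − 2 = 2
  rank(A − (-3)·I) = 3, so dim ker(A − (-3)·I) = n − 3 = 1

Summary:
  λ = -5: algebraic multiplicity = 3, geometric multiplicity = 2
  λ = -3: algebraic multiplicity = 1, geometric multiplicity = 1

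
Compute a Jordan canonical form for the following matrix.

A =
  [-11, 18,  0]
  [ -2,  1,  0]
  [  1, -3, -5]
J_2(-5) ⊕ J_1(-5)

The characteristic polynomial is
  det(x·I − A) = x^3 + 15*x^2 + 75*x + 125 = (x + 5)^3

Eigenvalues and multiplicities (the geometric multiplicity of λ is n − rank(A − λI), which equals the number of Jordan blocks for λ):
  λ = -5: algebraic multiplicity = 3, geometric multiplicity = 2

Determining the block sizes for each eigenvalue:
  λ = -5: 2 blocks summing to 3 forces exactly one block of size 2 and the rest size 1 → block sizes [2, 1]

Assembling the blocks gives a Jordan form
J =
  [-5,  1,  0]
  [ 0, -5,  0]
  [ 0,  0, -5]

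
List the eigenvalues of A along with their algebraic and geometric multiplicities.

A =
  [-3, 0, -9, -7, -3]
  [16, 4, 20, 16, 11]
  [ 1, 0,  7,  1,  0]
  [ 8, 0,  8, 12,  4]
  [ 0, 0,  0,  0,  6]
λ = 4: alg = 2, geom = 2; λ = 6: alg = 3, geom = 1

Step 1 — factor the characteristic polynomial to read off the algebraic multiplicities:
  χ_A(x) = (x - 6)^3*(x - 4)^2

Step 2 — compute geometric multiplicities via the rank-nullity identity g(λ) = n − rank(A − λI):
  rank(A − (4)·I) = 3, so dim ker(A − (4)·I) = n − 3 = 2
  rank(A − (6)·I) = 4, so dim ker(A − (6)·I) = n − 4 = 1

Summary:
  λ = 4: algebraic multiplicity = 2, geometric multiplicity = 2
  λ = 6: algebraic multiplicity = 3, geometric multiplicity = 1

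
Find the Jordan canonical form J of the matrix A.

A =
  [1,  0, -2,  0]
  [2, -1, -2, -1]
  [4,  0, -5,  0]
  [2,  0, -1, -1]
J_1(-3) ⊕ J_3(-1)

The characteristic polynomial is
  det(x·I − A) = x^4 + 6*x^3 + 12*x^2 + 10*x + 3 = (x + 1)^3*(x + 3)

Eigenvalues and multiplicities (the geometric multiplicity of λ is n − rank(A − λI), which equals the number of Jordan blocks for λ):
  λ = -3: algebraic multiplicity = 1, geometric multiplicity = 1
  λ = -1: algebraic multiplicity = 3, geometric multiplicity = 1

Determining the block sizes for each eigenvalue:
  λ = -3: one block (gm = 1), so the single block has size am = 1 → block sizes [1]
  λ = -1: one block (gm = 1), so the single block has size am = 3 → block sizes [3]

Assembling the blocks gives a Jordan form
J =
  [-3,  0,  0,  0]
  [ 0, -1,  1,  0]
  [ 0,  0, -1,  1]
  [ 0,  0,  0, -1]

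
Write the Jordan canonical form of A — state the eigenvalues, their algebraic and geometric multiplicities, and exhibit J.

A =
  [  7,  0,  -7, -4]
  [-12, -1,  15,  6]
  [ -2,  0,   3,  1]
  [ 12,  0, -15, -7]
J_1(-1) ⊕ J_1(-1) ⊕ J_2(2)

The characteristic polynomial is
  det(x·I − A) = x^4 - 2*x^3 - 3*x^2 + 4*x + 4 = (x - 2)^2*(x + 1)^2

Eigenvalues and multiplicities (the geometric multiplicity of λ is n − rank(A − λI), which equals the number of Jordan blocks for λ):
  λ = -1: algebraic multiplicity = 2, geometric multiplicity = 2
  λ = 2: algebraic multiplicity = 2, geometric multiplicity = 1

Determining the block sizes for each eigenvalue:
  λ = -1: gm = am = 2, so every block has size 1 → block sizes [1, 1]
  λ = 2: one block (gm = 1), so the single block has size am = 2 → block sizes [2]

Assembling the blocks gives a Jordan form
J =
  [-1,  0, 0, 0]
  [ 0, -1, 0, 0]
  [ 0,  0, 2, 1]
  [ 0,  0, 0, 2]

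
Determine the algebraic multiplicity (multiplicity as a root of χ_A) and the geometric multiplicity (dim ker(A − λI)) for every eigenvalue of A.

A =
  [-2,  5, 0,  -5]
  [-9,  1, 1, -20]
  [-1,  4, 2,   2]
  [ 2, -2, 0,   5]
λ = 1: alg = 3, geom = 1; λ = 3: alg = 1, geom = 1

Step 1 — factor the characteristic polynomial to read off the algebraic multiplicities:
  χ_A(x) = (x - 3)*(x - 1)^3

Step 2 — compute geometric multiplicities via the rank-nullity identity g(λ) = n − rank(A − λI):
  rank(A − (1)·I) = 3, so dim ker(A − (1)·I) = n − 3 = 1
  rank(A − (3)·I) = 3, so dim ker(A − (3)·I) = n − 3 = 1

Summary:
  λ = 1: algebraic multiplicity = 3, geometric multiplicity = 1
  λ = 3: algebraic multiplicity = 1, geometric multiplicity = 1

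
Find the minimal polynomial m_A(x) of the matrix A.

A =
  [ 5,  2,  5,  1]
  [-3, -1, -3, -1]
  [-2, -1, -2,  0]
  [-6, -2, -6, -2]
x^3

The characteristic polynomial is χ_A(x) = x^4, so the eigenvalues are known. The minimal polynomial is
  m_A(x) = Π_λ (x − λ)^{k_λ}
where k_λ is the size of the *largest* Jordan block for λ (equivalently, the smallest k with (A − λI)^k v = 0 for every generalised eigenvector v of λ).

  λ = 0: largest Jordan block has size 3, contributing (x − 0)^3

So m_A(x) = x^3 = x^3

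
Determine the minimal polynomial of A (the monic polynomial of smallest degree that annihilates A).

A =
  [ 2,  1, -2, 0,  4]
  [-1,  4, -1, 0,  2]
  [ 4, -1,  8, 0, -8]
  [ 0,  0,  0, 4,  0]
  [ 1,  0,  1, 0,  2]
x^3 - 12*x^2 + 48*x - 64

The characteristic polynomial is χ_A(x) = (x - 4)^5, so the eigenvalues are known. The minimal polynomial is
  m_A(x) = Π_λ (x − λ)^{k_λ}
where k_λ is the size of the *largest* Jordan block for λ (equivalently, the smallest k with (A − λI)^k v = 0 for every generalised eigenvector v of λ).

  λ = 4: largest Jordan block has size 3, contributing (x − 4)^3

So m_A(x) = (x - 4)^3 = x^3 - 12*x^2 + 48*x - 64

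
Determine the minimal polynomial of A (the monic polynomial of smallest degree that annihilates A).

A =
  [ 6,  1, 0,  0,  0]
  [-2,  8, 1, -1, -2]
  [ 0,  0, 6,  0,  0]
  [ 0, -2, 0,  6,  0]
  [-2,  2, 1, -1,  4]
x^3 - 18*x^2 + 108*x - 216

The characteristic polynomial is χ_A(x) = (x - 6)^5, so the eigenvalues are known. The minimal polynomial is
  m_A(x) = Π_λ (x − λ)^{k_λ}
where k_λ is the size of the *largest* Jordan block for λ (equivalently, the smallest k with (A − λI)^k v = 0 for every generalised eigenvector v of λ).

  λ = 6: largest Jordan block has size 3, contributing (x − 6)^3

So m_A(x) = (x - 6)^3 = x^3 - 18*x^2 + 108*x - 216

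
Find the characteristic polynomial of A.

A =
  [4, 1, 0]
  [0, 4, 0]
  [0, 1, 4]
x^3 - 12*x^2 + 48*x - 64

Expanding det(x·I − A) (e.g. by cofactor expansion or by noting that A is similar to its Jordan form J, which has the same characteristic polynomial as A) gives
  χ_A(x) = x^3 - 12*x^2 + 48*x - 64
which factors as (x - 4)^3. The eigenvalues (with algebraic multiplicities) are λ = 4 with multiplicity 3.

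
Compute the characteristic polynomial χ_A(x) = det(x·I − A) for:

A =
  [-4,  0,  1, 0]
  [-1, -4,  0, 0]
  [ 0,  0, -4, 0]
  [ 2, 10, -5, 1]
x^4 + 11*x^3 + 36*x^2 + 16*x - 64

Expanding det(x·I − A) (e.g. by cofactor expansion or by noting that A is similar to its Jordan form J, which has the same characteristic polynomial as A) gives
  χ_A(x) = x^4 + 11*x^3 + 36*x^2 + 16*x - 64
which factors as (x - 1)*(x + 4)^3. The eigenvalues (with algebraic multiplicities) are λ = -4 with multiplicity 3, λ = 1 with multiplicity 1.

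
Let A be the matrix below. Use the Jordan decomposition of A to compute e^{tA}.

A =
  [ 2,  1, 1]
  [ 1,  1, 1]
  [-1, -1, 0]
e^{tA} =
  [t^2*exp(t)/2 + t*exp(t) + exp(t), t*exp(t), t^2*exp(t)/2 + t*exp(t)]
  [t*exp(t), exp(t), t*exp(t)]
  [-t^2*exp(t)/2 - t*exp(t), -t*exp(t), -t^2*exp(t)/2 - t*exp(t) + exp(t)]

Strategy: write A = P · J · P⁻¹ where J is a Jordan canonical form, so e^{tA} = P · e^{tJ} · P⁻¹, and e^{tJ} can be computed block-by-block.

A has Jordan form
J =
  [1, 1, 0]
  [0, 1, 1]
  [0, 0, 1]
(up to reordering of blocks).

Per-block formulas:
  For a 3×3 Jordan block J_3(1): exp(t · J_3(1)) = e^(1t)·(I + t·N + (t^2/2)·N^2), where N is the 3×3 nilpotent shift.

After assembling e^{tJ} and conjugating by P, we get:

e^{tA} =
  [t^2*exp(t)/2 + t*exp(t) + exp(t), t*exp(t), t^2*exp(t)/2 + t*exp(t)]
  [t*exp(t), exp(t), t*exp(t)]
  [-t^2*exp(t)/2 - t*exp(t), -t*exp(t), -t^2*exp(t)/2 - t*exp(t) + exp(t)]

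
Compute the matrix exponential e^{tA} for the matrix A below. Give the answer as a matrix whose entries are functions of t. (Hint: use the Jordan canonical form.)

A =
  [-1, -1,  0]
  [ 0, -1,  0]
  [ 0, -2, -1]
e^{tA} =
  [exp(-t), -t*exp(-t), 0]
  [0, exp(-t), 0]
  [0, -2*t*exp(-t), exp(-t)]

Strategy: write A = P · J · P⁻¹ where J is a Jordan canonical form, so e^{tA} = P · e^{tJ} · P⁻¹, and e^{tJ} can be computed block-by-block.

A has Jordan form
J =
  [-1,  1,  0]
  [ 0, -1,  0]
  [ 0,  0, -1]
(up to reordering of blocks).

Per-block formulas:
  For a 1×1 block at λ = -1: exp(t · [-1]) = [e^(-1t)].
  For a 2×2 Jordan block J_2(-1): exp(t · J_2(-1)) = e^(-1t)·(I + t·N), where N is the 2×2 nilpotent shift.

After assembling e^{tJ} and conjugating by P, we get:

e^{tA} =
  [exp(-t), -t*exp(-t), 0]
  [0, exp(-t), 0]
  [0, -2*t*exp(-t), exp(-t)]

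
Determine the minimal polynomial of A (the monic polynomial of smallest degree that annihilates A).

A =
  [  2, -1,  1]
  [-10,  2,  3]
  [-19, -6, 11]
x^3 - 15*x^2 + 75*x - 125

The characteristic polynomial is χ_A(x) = (x - 5)^3, so the eigenvalues are known. The minimal polynomial is
  m_A(x) = Π_λ (x − λ)^{k_λ}
where k_λ is the size of the *largest* Jordan block for λ (equivalently, the smallest k with (A − λI)^k v = 0 for every generalised eigenvector v of λ).

  λ = 5: largest Jordan block has size 3, contributing (x − 5)^3

So m_A(x) = (x - 5)^3 = x^3 - 15*x^2 + 75*x - 125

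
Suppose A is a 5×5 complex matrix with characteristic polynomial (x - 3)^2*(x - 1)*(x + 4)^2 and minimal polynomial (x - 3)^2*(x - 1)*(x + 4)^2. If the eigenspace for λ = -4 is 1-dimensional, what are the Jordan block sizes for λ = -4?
Block sizes for λ = -4: [2]

Step 1 — from the characteristic polynomial, algebraic multiplicity of λ = -4 is 2. From dim ker(A − (-4)·I) = 1, there are exactly 1 Jordan blocks for λ = -4.
Step 2 — from the minimal polynomial, the factor (x + 4)^2 tells us the largest block for λ = -4 has size 2.
Step 3 — with total size 2, 1 blocks, and largest block 2, the block sizes (in nonincreasing order) are [2].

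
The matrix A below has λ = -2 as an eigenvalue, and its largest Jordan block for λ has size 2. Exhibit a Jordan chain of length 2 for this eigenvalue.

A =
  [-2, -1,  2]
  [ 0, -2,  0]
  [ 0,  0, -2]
A Jordan chain for λ = -2 of length 2:
v_1 = (-1, 0, 0)ᵀ
v_2 = (0, 1, 0)ᵀ

Let N = A − (-2)·I. We want v_2 with N^2 v_2 = 0 but N^1 v_2 ≠ 0; then v_{j-1} := N · v_j for j = 2, …, 2.

Pick v_2 = (0, 1, 0)ᵀ.
Then v_1 = N · v_2 = (-1, 0, 0)ᵀ.

Sanity check: (A − (-2)·I) v_1 = (0, 0, 0)ᵀ = 0. ✓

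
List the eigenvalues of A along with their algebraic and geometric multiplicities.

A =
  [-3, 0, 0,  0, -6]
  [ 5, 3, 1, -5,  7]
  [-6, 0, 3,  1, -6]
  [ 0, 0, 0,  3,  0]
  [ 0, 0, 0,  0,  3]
λ = -3: alg = 1, geom = 1; λ = 3: alg = 4, geom = 2

Step 1 — factor the characteristic polynomial to read off the algebraic multiplicities:
  χ_A(x) = (x - 3)^4*(x + 3)

Step 2 — compute geometric multiplicities via the rank-nullity identity g(λ) = n − rank(A − λI):
  rank(A − (-3)·I) = 4, so dim ker(A − (-3)·I) = n − 4 = 1
  rank(A − (3)·I) = 3, so dim ker(A − (3)·I) = n − 3 = 2

Summary:
  λ = -3: algebraic multiplicity = 1, geometric multiplicity = 1
  λ = 3: algebraic multiplicity = 4, geometric multiplicity = 2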